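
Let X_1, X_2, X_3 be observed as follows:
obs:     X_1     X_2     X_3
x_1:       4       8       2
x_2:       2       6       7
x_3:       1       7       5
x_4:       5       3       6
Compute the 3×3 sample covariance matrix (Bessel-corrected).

Step 1 — column means:
  mean(X_1) = (4 + 2 + 1 + 5) / 4 = 12/4 = 3
  mean(X_2) = (8 + 6 + 7 + 3) / 4 = 24/4 = 6
  mean(X_3) = (2 + 7 + 5 + 6) / 4 = 20/4 = 5

Step 2 — sample covariance S[i,j] = (1/(n-1)) · Σ_k (x_{k,i} - mean_i) · (x_{k,j} - mean_j), with n-1 = 3.
  S[X_1,X_1] = ((1)·(1) + (-1)·(-1) + (-2)·(-2) + (2)·(2)) / 3 = 10/3 = 3.3333
  S[X_1,X_2] = ((1)·(2) + (-1)·(0) + (-2)·(1) + (2)·(-3)) / 3 = -6/3 = -2
  S[X_1,X_3] = ((1)·(-3) + (-1)·(2) + (-2)·(0) + (2)·(1)) / 3 = -3/3 = -1
  S[X_2,X_2] = ((2)·(2) + (0)·(0) + (1)·(1) + (-3)·(-3)) / 3 = 14/3 = 4.6667
  S[X_2,X_3] = ((2)·(-3) + (0)·(2) + (1)·(0) + (-3)·(1)) / 3 = -9/3 = -3
  S[X_3,X_3] = ((-3)·(-3) + (2)·(2) + (0)·(0) + (1)·(1)) / 3 = 14/3 = 4.6667

S is symmetric (S[j,i] = S[i,j]). Assembling:

S = [[3.3333, -2, -1],
 [-2, 4.6667, -3],
 [-1, -3, 4.6667]]


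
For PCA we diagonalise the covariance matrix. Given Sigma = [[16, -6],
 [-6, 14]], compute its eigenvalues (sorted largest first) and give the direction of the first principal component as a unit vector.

Step 1 — characteristic polynomial of 2×2 Sigma:
  det(Sigma - λI) = λ² - trace · λ + det = 0.
  trace = 16 + 14 = 30, det = 16·14 - (-6)² = 188.
Step 2 — discriminant:
  Δ = trace² - 4·det = 900 - 752 = 148.
Step 3 — eigenvalues:
  λ = (trace ± √Δ)/2 = (30 ± 12.1655)/2,
  λ_1 = 21.0828,  λ_2 = 8.9172.

Step 4 — unit eigenvector for λ_1: solve (Sigma - λ_1 I)v = 0. First row:
  (16 - 21.0828)·v_x + (-6)·v_y = 0, i.e. (-5.0828)·v_x + (-6)·v_y = 0,
  so v ∝ (b, λ_1 - a) = (-6, 5.0828); multiply by -1 so the first entry is positive: u = (6, -5.0828).
  ||u|| = √((6)² + (-5.0828)²) = √(61.8345) ≈ 7.8635,
  v_1 = u/||u|| ≈ (0.763, -0.6464) (||v_1|| = 1).

λ_1 = 21.0828,  λ_2 = 8.9172;  v_1 ≈ (0.763, -0.6464)


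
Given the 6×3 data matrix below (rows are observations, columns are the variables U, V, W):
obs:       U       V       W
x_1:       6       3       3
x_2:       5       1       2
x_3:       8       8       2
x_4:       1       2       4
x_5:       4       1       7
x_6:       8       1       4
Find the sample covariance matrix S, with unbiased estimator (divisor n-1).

Step 1 — column means:
  mean(U) = (6 + 5 + 8 + 1 + 4 + 8) / 6 = 32/6 = 5.3333
  mean(V) = (3 + 1 + 8 + 2 + 1 + 1) / 6 = 16/6 = 2.6667
  mean(W) = (3 + 2 + 2 + 4 + 7 + 4) / 6 = 22/6 = 3.6667

Step 2 — sample covariance S[i,j] = (1/(n-1)) · Σ_k (x_{k,i} - mean_i) · (x_{k,j} - mean_j), with n-1 = 5.
  S[U,U] = ((0.6667)·(0.6667) + (-0.3333)·(-0.3333) + (2.6667)·(2.6667) + (-4.3333)·(-4.3333) + (-1.3333)·(-1.3333) + (2.6667)·(2.6667)) / 5 = 35.3333/5 = 7.0667
  S[U,V] = ((0.6667)·(0.3333) + (-0.3333)·(-1.6667) + (2.6667)·(5.3333) + (-4.3333)·(-0.6667) + (-1.3333)·(-1.6667) + (2.6667)·(-1.6667)) / 5 = 15.6667/5 = 3.1333
  S[U,W] = ((0.6667)·(-0.6667) + (-0.3333)·(-1.6667) + (2.6667)·(-1.6667) + (-4.3333)·(0.3333) + (-1.3333)·(3.3333) + (2.6667)·(0.3333)) / 5 = -9.3333/5 = -1.8667
  S[V,V] = ((0.3333)·(0.3333) + (-1.6667)·(-1.6667) + (5.3333)·(5.3333) + (-0.6667)·(-0.6667) + (-1.6667)·(-1.6667) + (-1.6667)·(-1.6667)) / 5 = 37.3333/5 = 7.4667
  S[V,W] = ((0.3333)·(-0.6667) + (-1.6667)·(-1.6667) + (5.3333)·(-1.6667) + (-0.6667)·(0.3333) + (-1.6667)·(3.3333) + (-1.6667)·(0.3333)) / 5 = -12.6667/5 = -2.5333
  S[W,W] = ((-0.6667)·(-0.6667) + (-1.6667)·(-1.6667) + (-1.6667)·(-1.6667) + (0.3333)·(0.3333) + (3.3333)·(3.3333) + (0.3333)·(0.3333)) / 5 = 17.3333/5 = 3.4667

S is symmetric (S[j,i] = S[i,j]). Assembling:

S = [[7.0667, 3.1333, -1.8667],
 [3.1333, 7.4667, -2.5333],
 [-1.8667, -2.5333, 3.4667]]


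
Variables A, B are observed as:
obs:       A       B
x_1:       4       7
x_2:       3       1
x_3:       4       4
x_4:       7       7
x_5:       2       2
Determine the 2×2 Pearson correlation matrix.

Step 1 — column means:
  mean(A) = (4 + 3 + 4 + 7 + 2) / 5 = 20/5 = 4
  mean(B) = (7 + 1 + 4 + 7 + 2) / 5 = 21/5 = 4.2

Step 2 — sample variances and covariances s[i,j] = (1/(n-1)) · Σ_k (x_{k,i} - mean_i) · (x_{k,j} - mean_j), with n-1 = 4:
  s[A,A] = ((0)·(0) + (-1)·(-1) + (0)·(0) + (3)·(3) + (-2)·(-2)) / 4 = 14/4 = 3.5
  s[A,B] = ((0)·(2.8) + (-1)·(-3.2) + (0)·(-0.2) + (3)·(2.8) + (-2)·(-2.2)) / 4 = 16/4 = 4
  s[B,B] = ((2.8)·(2.8) + (-3.2)·(-3.2) + (-0.2)·(-0.2) + (2.8)·(2.8) + (-2.2)·(-2.2)) / 4 = 30.8/4 = 7.7
  Sample standard deviations s_i = √(s[i,i]):
  s(A) = √(3.5) = 1.8708
  s(B) = √(7.7) = 2.7749

Step 3 — r_{ij} = s_{ij} / (s_i · s_j):
  r[A,A] = 1 (diagonal).
  r[A,B] = 4 / (1.8708 · 2.7749) = 4 / 5.1913 = 0.7705
  r[B,B] = 1 (diagonal).

R is symmetric with unit diagonal. Assembling:

R = [[1, 0.7705],
 [0.7705, 1]]


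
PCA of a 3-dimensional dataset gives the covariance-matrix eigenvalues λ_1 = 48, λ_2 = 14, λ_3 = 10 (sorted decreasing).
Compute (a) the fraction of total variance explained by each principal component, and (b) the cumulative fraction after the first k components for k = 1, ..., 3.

Step 1 — total variance = trace(Sigma) = Σ λ_i = 48 + 14 + 10 = 72.

Step 2 — fraction explained by component i = λ_i / Σ λ:
  PC1: 48/72 = 0.6667
  PC2: 14/72 = 0.1944
  PC3: 10/72 = 0.1389

Step 3 — cumulative fraction after k components = (λ_1 + ... + λ_k) / Σ λ:
  k = 1: 48/72 = 0.6667
  k = 2: (48 + 14)/72 = 62/72 = 0.8611
  k = 3: (48 + 14 + 10)/72 = 72/72 = 1

Summary (fraction, with percent):

explained: PC1 0.6667 (66.67%), PC2 0.1944 (19.44%), PC3 0.1389 (13.89%);  cumulative: 0.6667, 0.8611, 1


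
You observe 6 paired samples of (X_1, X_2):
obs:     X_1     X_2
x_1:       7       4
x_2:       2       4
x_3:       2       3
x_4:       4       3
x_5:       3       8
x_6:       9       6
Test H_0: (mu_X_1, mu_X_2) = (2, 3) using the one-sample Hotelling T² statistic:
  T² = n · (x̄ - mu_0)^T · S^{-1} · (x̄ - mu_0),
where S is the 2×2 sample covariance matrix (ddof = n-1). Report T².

Step 1 — sample mean vector:
  mean(X_1) = (7 + 2 + 2 + 4 + 3 + 9) / 6 = 27/6 = 4.5
  mean(X_2) = (4 + 4 + 3 + 3 + 8 + 6) / 6 = 28/6 = 4.6667
  x̄ = (4.5, 4.6667),  deviation x̄ - mu_0 = (4.5, 4.6667) - (2, 3) = (2.5, 1.6667).

Step 2 — sample covariance matrix, S[i,j] = (1/(n-1)) · Σ_k (x_{k,i} - mean_i) · (x_{k,j} - mean_j), divisor n-1 = 5:
  S[X_1,X_1] = ((2.5)·(2.5) + (-2.5)·(-2.5) + (-2.5)·(-2.5) + (-0.5)·(-0.5) + (-1.5)·(-1.5) + (4.5)·(4.5)) / 5 = 41.5/5 = 8.3
  S[X_1,X_2] = ((2.5)·(-0.6667) + (-2.5)·(-0.6667) + (-2.5)·(-1.6667) + (-0.5)·(-1.6667) + (-1.5)·(3.3333) + (4.5)·(1.3333)) / 5 = 6/5 = 1.2
  S[X_2,X_2] = ((-0.6667)·(-0.6667) + (-0.6667)·(-0.6667) + (-1.6667)·(-1.6667) + (-1.6667)·(-1.6667) + (3.3333)·(3.3333) + (1.3333)·(1.3333)) / 5 = 19.3333/5 = 3.8667
  S = [[8.3, 1.2],
 [1.2, 3.8667]].

Step 3 — invert S. det(S) = 8.3·3.8667 - (1.2)² = 30.6533.
  S^{-1} = (1/det) · [[d, -b], [-b, a]] = [[0.1261, -0.0391],
 [-0.0391, 0.2708]].

Step 4 — quadratic form (x̄ - mu_0)^T · S^{-1} · (x̄ - mu_0):
  S^{-1} · (x̄ - mu_0) = (0.2501, 0.3534),
  (x̄ - mu_0)^T · [...] = (2.5)·(0.2501) + (1.6667)·(0.3534) = 1.2143.

Step 5 — scale by n: T² = 6 · 1.2143 = 7.2858.

T² ≈ 7.2858


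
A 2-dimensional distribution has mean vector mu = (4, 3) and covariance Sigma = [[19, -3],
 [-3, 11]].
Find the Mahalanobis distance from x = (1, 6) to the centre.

Step 1 — centre the observation: (x - mu) = (-3, 3).

Step 2 — invert Sigma. det(Sigma) = 19·11 - (-3)² = 200.
  Sigma^{-1} = (1/det) · [[d, -b], [-b, a]] = [[0.055, 0.015],
 [0.015, 0.095]].

Step 3 — form the quadratic (x - mu)^T · Sigma^{-1} · (x - mu):
  Sigma^{-1} · (x - mu) = (-0.12, 0.24).
  (x - mu)^T · [Sigma^{-1} · (x - mu)] = (-3)·(-0.12) + (3)·(0.24) = 1.08.

Step 4 — take square root: d = √(1.08) ≈ 1.0392.

d(x, mu) = √(1.08) ≈ 1.0392


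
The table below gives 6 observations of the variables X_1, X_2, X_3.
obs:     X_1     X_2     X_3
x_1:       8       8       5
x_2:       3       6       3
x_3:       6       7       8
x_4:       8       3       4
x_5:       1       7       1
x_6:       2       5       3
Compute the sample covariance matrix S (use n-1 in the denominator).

Step 1 — column means:
  mean(X_1) = (8 + 3 + 6 + 8 + 1 + 2) / 6 = 28/6 = 4.6667
  mean(X_2) = (8 + 6 + 7 + 3 + 7 + 5) / 6 = 36/6 = 6
  mean(X_3) = (5 + 3 + 8 + 4 + 1 + 3) / 6 = 24/6 = 4

Step 2 — sample covariance S[i,j] = (1/(n-1)) · Σ_k (x_{k,i} - mean_i) · (x_{k,j} - mean_j), with n-1 = 5.
  S[X_1,X_1] = ((3.3333)·(3.3333) + (-1.6667)·(-1.6667) + (1.3333)·(1.3333) + (3.3333)·(3.3333) + (-3.6667)·(-3.6667) + (-2.6667)·(-2.6667)) / 5 = 47.3333/5 = 9.4667
  S[X_1,X_2] = ((3.3333)·(2) + (-1.6667)·(0) + (1.3333)·(1) + (3.3333)·(-3) + (-3.6667)·(1) + (-2.6667)·(-1)) / 5 = -3/5 = -0.6
  S[X_1,X_3] = ((3.3333)·(1) + (-1.6667)·(-1) + (1.3333)·(4) + (3.3333)·(0) + (-3.6667)·(-3) + (-2.6667)·(-1)) / 5 = 24/5 = 4.8
  S[X_2,X_2] = ((2)·(2) + (0)·(0) + (1)·(1) + (-3)·(-3) + (1)·(1) + (-1)·(-1)) / 5 = 16/5 = 3.2
  S[X_2,X_3] = ((2)·(1) + (0)·(-1) + (1)·(4) + (-3)·(0) + (1)·(-3) + (-1)·(-1)) / 5 = 4/5 = 0.8
  S[X_3,X_3] = ((1)·(1) + (-1)·(-1) + (4)·(4) + (0)·(0) + (-3)·(-3) + (-1)·(-1)) / 5 = 28/5 = 5.6

S is symmetric (S[j,i] = S[i,j]). Assembling:

S = [[9.4667, -0.6, 4.8],
 [-0.6, 3.2, 0.8],
 [4.8, 0.8, 5.6]]


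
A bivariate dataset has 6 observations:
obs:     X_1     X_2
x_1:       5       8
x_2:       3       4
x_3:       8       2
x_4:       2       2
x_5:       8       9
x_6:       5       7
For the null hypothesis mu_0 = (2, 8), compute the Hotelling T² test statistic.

Step 1 — sample mean vector:
  mean(X_1) = (5 + 3 + 8 + 2 + 8 + 5) / 6 = 31/6 = 5.1667
  mean(X_2) = (8 + 4 + 2 + 2 + 9 + 7) / 6 = 32/6 = 5.3333
  x̄ = (5.1667, 5.3333),  deviation x̄ - mu_0 = (5.1667, 5.3333) - (2, 8) = (3.1667, -2.6667).

Step 2 — sample covariance matrix, S[i,j] = (1/(n-1)) · Σ_k (x_{k,i} - mean_i) · (x_{k,j} - mean_j), divisor n-1 = 5:
  S[X_1,X_1] = ((-0.1667)·(-0.1667) + (-2.1667)·(-2.1667) + (2.8333)·(2.8333) + (-3.1667)·(-3.1667) + (2.8333)·(2.8333) + (-0.1667)·(-0.1667)) / 5 = 30.8333/5 = 6.1667
  S[X_1,X_2] = ((-0.1667)·(2.6667) + (-2.1667)·(-1.3333) + (2.8333)·(-3.3333) + (-3.1667)·(-3.3333) + (2.8333)·(3.6667) + (-0.1667)·(1.6667)) / 5 = 13.6667/5 = 2.7333
  S[X_2,X_2] = ((2.6667)·(2.6667) + (-1.3333)·(-1.3333) + (-3.3333)·(-3.3333) + (-3.3333)·(-3.3333) + (3.6667)·(3.6667) + (1.6667)·(1.6667)) / 5 = 47.3333/5 = 9.4667
  S = [[6.1667, 2.7333],
 [2.7333, 9.4667]].

Step 3 — invert S. det(S) = 6.1667·9.4667 - (2.7333)² = 50.9067.
  S^{-1} = (1/det) · [[d, -b], [-b, a]] = [[0.186, -0.0537],
 [-0.0537, 0.1211]].

Step 4 — quadratic form (x̄ - mu_0)^T · S^{-1} · (x̄ - mu_0):
  S^{-1} · (x̄ - mu_0) = (0.7321, -0.4931),
  (x̄ - mu_0)^T · [...] = (3.1667)·(0.7321) + (-2.6667)·(-0.4931) = 3.633.

Step 5 — scale by n: T² = 6 · 3.633 = 21.7981.

T² ≈ 21.7981


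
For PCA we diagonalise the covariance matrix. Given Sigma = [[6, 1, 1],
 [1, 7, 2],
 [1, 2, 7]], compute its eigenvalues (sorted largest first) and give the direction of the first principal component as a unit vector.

Step 1 — characteristic polynomial p(λ) = det(λI - Sigma) = λ³ - tr·λ² + c_1·λ - det, where tr = trace, c_1 = sum of the principal 2×2 minors, det = det(Sigma):
  tr = 6 + 7 + 7 = 20,
  c_1 = (6·7 - (1)²) + (6·7 - (1)²) + (7·7 - (2)²) = 41 + 41 + 45 = 127,
  det = 6·(7·7 - (2)²) - (1)·((1)·7 - (2)·(1)) + (1)·((1)·(2) - 7·(1)) = 6·(45) - (1)·(5) + (1)·(-5) = 260.
  So p(λ) = λ³ - 20λ² + 127λ - 260.
Step 2 — look for an integer root (rational root theorem: any rational root is an integer divisor of 260). Testing λ = 5:
  p(5) = 125 - 500 + 635 - 260 = 0  ✓
  Dividing out (λ - 5): p(λ) = (λ - 5)(λ² - 15λ + 52).
Step 3 — remaining eigenvalues from the quadratic λ² - 15λ + 52 = 0:
  Δ = 15² - 4·52 = 225 - 208 = 17,  λ = (15 ± √17)/2 = (15 ± 4.1231)/2 ≈ 9.5616 or 5.4384.
  Sorted: λ_1 = 9.5616,  λ_2 = 5.4384,  λ_3 = 5  (check: sum = 20 = tr ✓).

Step 4 — unit eigenvector for λ_1 ≈ 9.5616: v spans the null space of (Sigma - λ_1 I), whose rows are
  r_1 = (-3.5616, 1, 1),  r_2 = (1, -2.5616, 2),  r_3 = (1, 2, -2.5616).
  v is orthogonal to every row, so take v ∝ r_1 × r_2 = ((1)·(2) - (1)·(-2.5616), (1)·(1) - (-3.5616)·(2), (-3.5616)·(-2.5616) - (1)·(1)) ≈ (4.5616, 8.1231, 8.1231).
  Let u = (4.5616, 8.1231, 8.1231).
  ||u|| = √((4.5616)² + (8.1231)² + (8.1231)²) = √(152.7775) ≈ 12.3603,  v_1 = u/||u|| ≈ (0.369, 0.6572, 0.6572) (||v_1|| = 1).

λ_1 = 9.5616,  λ_2 = 5.4384,  λ_3 = 5;  v_1 ≈ (0.369, 0.6572, 0.6572)


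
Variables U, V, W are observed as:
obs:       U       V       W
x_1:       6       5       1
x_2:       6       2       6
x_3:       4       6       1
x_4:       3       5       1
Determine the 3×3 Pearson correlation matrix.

Step 1 — column means:
  mean(U) = (6 + 6 + 4 + 3) / 4 = 19/4 = 4.75
  mean(V) = (5 + 2 + 6 + 5) / 4 = 18/4 = 4.5
  mean(W) = (1 + 6 + 1 + 1) / 4 = 9/4 = 2.25

Step 2 — sample variances and covariances s[i,j] = (1/(n-1)) · Σ_k (x_{k,i} - mean_i) · (x_{k,j} - mean_j), with n-1 = 3:
  s[U,U] = ((1.25)·(1.25) + (1.25)·(1.25) + (-0.75)·(-0.75) + (-1.75)·(-1.75)) / 3 = 6.75/3 = 2.25
  s[U,V] = ((1.25)·(0.5) + (1.25)·(-2.5) + (-0.75)·(1.5) + (-1.75)·(0.5)) / 3 = -4.5/3 = -1.5
  s[U,W] = ((1.25)·(-1.25) + (1.25)·(3.75) + (-0.75)·(-1.25) + (-1.75)·(-1.25)) / 3 = 6.25/3 = 2.0833
  s[V,V] = ((0.5)·(0.5) + (-2.5)·(-2.5) + (1.5)·(1.5) + (0.5)·(0.5)) / 3 = 9/3 = 3
  s[V,W] = ((0.5)·(-1.25) + (-2.5)·(3.75) + (1.5)·(-1.25) + (0.5)·(-1.25)) / 3 = -12.5/3 = -4.1667
  s[W,W] = ((-1.25)·(-1.25) + (3.75)·(3.75) + (-1.25)·(-1.25) + (-1.25)·(-1.25)) / 3 = 18.75/3 = 6.25
  Sample standard deviations s_i = √(s[i,i]):
  s(U) = √(2.25) = 1.5
  s(V) = √(3) = 1.7321
  s(W) = √(6.25) = 2.5

Step 3 — r_{ij} = s_{ij} / (s_i · s_j):
  r[U,U] = 1 (diagonal).
  r[U,V] = -1.5 / (1.5 · 1.7321) = -1.5 / 2.5981 = -0.5774
  r[U,W] = 2.0833 / (1.5 · 2.5) = 2.0833 / 3.75 = 0.5556
  r[V,V] = 1 (diagonal).
  r[V,W] = -4.1667 / (1.7321 · 2.5) = -4.1667 / 4.3301 = -0.9623
  r[W,W] = 1 (diagonal).

R is symmetric with unit diagonal. Assembling:

R = [[1, -0.5774, 0.5556],
 [-0.5774, 1, -0.9623],
 [0.5556, -0.9623, 1]]


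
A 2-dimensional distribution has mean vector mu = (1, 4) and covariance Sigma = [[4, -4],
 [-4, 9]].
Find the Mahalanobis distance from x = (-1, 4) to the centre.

Step 1 — centre the observation: (x - mu) = (-2, 0).

Step 2 — invert Sigma. det(Sigma) = 4·9 - (-4)² = 20.
  Sigma^{-1} = (1/det) · [[d, -b], [-b, a]] = [[0.45, 0.2],
 [0.2, 0.2]].

Step 3 — form the quadratic (x - mu)^T · Sigma^{-1} · (x - mu):
  Sigma^{-1} · (x - mu) = (-0.9, -0.4).
  (x - mu)^T · [Sigma^{-1} · (x - mu)] = (-2)·(-0.9) + (0)·(-0.4) = 1.8.

Step 4 — take square root: d = √(1.8) ≈ 1.3416.

d(x, mu) = √(1.8) ≈ 1.3416


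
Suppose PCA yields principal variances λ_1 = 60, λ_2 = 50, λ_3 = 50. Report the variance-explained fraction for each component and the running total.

Step 1 — total variance = trace(Sigma) = Σ λ_i = 60 + 50 + 50 = 160.

Step 2 — fraction explained by component i = λ_i / Σ λ:
  PC1: 60/160 = 0.375
  PC2: 50/160 = 0.3125
  PC3: 50/160 = 0.3125

Step 3 — cumulative fraction after k components = (λ_1 + ... + λ_k) / Σ λ:
  k = 1: 60/160 = 0.375
  k = 2: (60 + 50)/160 = 110/160 = 0.6875
  k = 3: (60 + 50 + 50)/160 = 160/160 = 1

Summary (fraction, with percent):

explained: PC1 0.375 (37.5%), PC2 0.3125 (31.25%), PC3 0.3125 (31.25%);  cumulative: 0.375, 0.6875, 1


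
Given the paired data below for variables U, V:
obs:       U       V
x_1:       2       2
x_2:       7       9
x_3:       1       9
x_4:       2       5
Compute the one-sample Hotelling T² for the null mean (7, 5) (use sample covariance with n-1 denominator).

Step 1 — sample mean vector:
  mean(U) = (2 + 7 + 1 + 2) / 4 = 12/4 = 3
  mean(V) = (2 + 9 + 9 + 5) / 4 = 25/4 = 6.25
  x̄ = (3, 6.25),  deviation x̄ - mu_0 = (3, 6.25) - (7, 5) = (-4, 1.25).

Step 2 — sample covariance matrix, S[i,j] = (1/(n-1)) · Σ_k (x_{k,i} - mean_i) · (x_{k,j} - mean_j), divisor n-1 = 3:
  S[U,U] = ((-1)·(-1) + (4)·(4) + (-2)·(-2) + (-1)·(-1)) / 3 = 22/3 = 7.3333
  S[U,V] = ((-1)·(-4.25) + (4)·(2.75) + (-2)·(2.75) + (-1)·(-1.25)) / 3 = 11/3 = 3.6667
  S[V,V] = ((-4.25)·(-4.25) + (2.75)·(2.75) + (2.75)·(2.75) + (-1.25)·(-1.25)) / 3 = 34.75/3 = 11.5833
  S = [[7.3333, 3.6667],
 [3.6667, 11.5833]].

Step 3 — invert S. det(S) = 7.3333·11.5833 - (3.6667)² = 71.5.
  S^{-1} = (1/det) · [[d, -b], [-b, a]] = [[0.162, -0.0513],
 [-0.0513, 0.1026]].

Step 4 — quadratic form (x̄ - mu_0)^T · S^{-1} · (x̄ - mu_0):
  S^{-1} · (x̄ - mu_0) = (-0.7121, 0.3333),
  (x̄ - mu_0)^T · [...] = (-4)·(-0.7121) + (1.25)·(0.3333) = 3.2652.

Step 5 — scale by n: T² = 4 · 3.2652 = 13.0606.

T² ≈ 13.0606


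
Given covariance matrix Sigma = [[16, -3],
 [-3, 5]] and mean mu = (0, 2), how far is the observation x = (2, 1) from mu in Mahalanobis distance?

Step 1 — centre the observation: (x - mu) = (2, -1).

Step 2 — invert Sigma. det(Sigma) = 16·5 - (-3)² = 71.
  Sigma^{-1} = (1/det) · [[d, -b], [-b, a]] = [[0.0704, 0.0423],
 [0.0423, 0.2254]].

Step 3 — form the quadratic (x - mu)^T · Sigma^{-1} · (x - mu):
  Sigma^{-1} · (x - mu) = (0.0986, -0.1408).
  (x - mu)^T · [Sigma^{-1} · (x - mu)] = (2)·(0.0986) + (-1)·(-0.1408) = 0.338.

Step 4 — take square root: d = √(0.338) ≈ 0.5814.

d(x, mu) = √(0.338) ≈ 0.5814


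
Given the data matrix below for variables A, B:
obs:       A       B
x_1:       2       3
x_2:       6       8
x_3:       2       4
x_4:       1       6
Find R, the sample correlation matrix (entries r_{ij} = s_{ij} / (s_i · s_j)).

Step 1 — column means:
  mean(A) = (2 + 6 + 2 + 1) / 4 = 11/4 = 2.75
  mean(B) = (3 + 8 + 4 + 6) / 4 = 21/4 = 5.25

Step 2 — sample variances and covariances s[i,j] = (1/(n-1)) · Σ_k (x_{k,i} - mean_i) · (x_{k,j} - mean_j), with n-1 = 3:
  s[A,A] = ((-0.75)·(-0.75) + (3.25)·(3.25) + (-0.75)·(-0.75) + (-1.75)·(-1.75)) / 3 = 14.75/3 = 4.9167
  s[A,B] = ((-0.75)·(-2.25) + (3.25)·(2.75) + (-0.75)·(-1.25) + (-1.75)·(0.75)) / 3 = 10.25/3 = 3.4167
  s[B,B] = ((-2.25)·(-2.25) + (2.75)·(2.75) + (-1.25)·(-1.25) + (0.75)·(0.75)) / 3 = 14.75/3 = 4.9167
  Sample standard deviations s_i = √(s[i,i]):
  s(A) = √(4.9167) = 2.2174
  s(B) = √(4.9167) = 2.2174

Step 3 — r_{ij} = s_{ij} / (s_i · s_j):
  r[A,A] = 1 (diagonal).
  r[A,B] = 3.4167 / (2.2174 · 2.2174) = 3.4167 / 4.9167 = 0.6949
  r[B,B] = 1 (diagonal).

R is symmetric with unit diagonal. Assembling:

R = [[1, 0.6949],
 [0.6949, 1]]


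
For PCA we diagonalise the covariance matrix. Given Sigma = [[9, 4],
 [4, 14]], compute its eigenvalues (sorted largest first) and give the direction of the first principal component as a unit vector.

Step 1 — characteristic polynomial of 2×2 Sigma:
  det(Sigma - λI) = λ² - trace · λ + det = 0.
  trace = 9 + 14 = 23, det = 9·14 - (4)² = 110.
Step 2 — discriminant:
  Δ = trace² - 4·det = 529 - 440 = 89.
Step 3 — eigenvalues:
  λ = (trace ± √Δ)/2 = (23 ± 9.434)/2,
  λ_1 = 16.217,  λ_2 = 6.783.

Step 4 — unit eigenvector for λ_1: solve (Sigma - λ_1 I)v = 0. First row:
  (9 - 16.217)·v_x + (4)·v_y = 0, i.e. (-7.217)·v_x + (4)·v_y = 0,
  so v ∝ (b, λ_1 - a) = (4, 7.217) = u.
  ||u|| = √((4)² + (7.217)²) = √(68.085) ≈ 8.2514,
  v_1 = u/||u|| ≈ (0.4848, 0.8746) (||v_1|| = 1).

λ_1 = 16.217,  λ_2 = 6.783;  v_1 ≈ (0.4848, 0.8746)


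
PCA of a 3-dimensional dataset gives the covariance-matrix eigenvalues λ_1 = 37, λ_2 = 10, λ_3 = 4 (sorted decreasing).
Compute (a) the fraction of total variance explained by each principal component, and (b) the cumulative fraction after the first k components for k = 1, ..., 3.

Step 1 — total variance = trace(Sigma) = Σ λ_i = 37 + 10 + 4 = 51.

Step 2 — fraction explained by component i = λ_i / Σ λ:
  PC1: 37/51 = 0.7255
  PC2: 10/51 = 0.1961
  PC3: 4/51 = 0.0784

Step 3 — cumulative fraction after k components = (λ_1 + ... + λ_k) / Σ λ:
  k = 1: 37/51 = 0.7255
  k = 2: (37 + 10)/51 = 47/51 = 0.9216
  k = 3: (37 + 10 + 4)/51 = 51/51 = 1

Summary (fraction, with percent):

explained: PC1 0.7255 (72.55%), PC2 0.1961 (19.61%), PC3 0.0784 (7.84%);  cumulative: 0.7255, 0.9216, 1


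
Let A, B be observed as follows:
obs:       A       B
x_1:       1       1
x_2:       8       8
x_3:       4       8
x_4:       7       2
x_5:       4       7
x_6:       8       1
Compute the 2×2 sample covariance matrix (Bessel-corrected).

Step 1 — column means:
  mean(A) = (1 + 8 + 4 + 7 + 4 + 8) / 6 = 32/6 = 5.3333
  mean(B) = (1 + 8 + 8 + 2 + 7 + 1) / 6 = 27/6 = 4.5

Step 2 — sample covariance S[i,j] = (1/(n-1)) · Σ_k (x_{k,i} - mean_i) · (x_{k,j} - mean_j), with n-1 = 5.
  S[A,A] = ((-4.3333)·(-4.3333) + (2.6667)·(2.6667) + (-1.3333)·(-1.3333) + (1.6667)·(1.6667) + (-1.3333)·(-1.3333) + (2.6667)·(2.6667)) / 5 = 39.3333/5 = 7.8667
  S[A,B] = ((-4.3333)·(-3.5) + (2.6667)·(3.5) + (-1.3333)·(3.5) + (1.6667)·(-2.5) + (-1.3333)·(2.5) + (2.6667)·(-3.5)) / 5 = 3/5 = 0.6
  S[B,B] = ((-3.5)·(-3.5) + (3.5)·(3.5) + (3.5)·(3.5) + (-2.5)·(-2.5) + (2.5)·(2.5) + (-3.5)·(-3.5)) / 5 = 61.5/5 = 12.3

S is symmetric (S[j,i] = S[i,j]). Assembling:

S = [[7.8667, 0.6],
 [0.6, 12.3]]


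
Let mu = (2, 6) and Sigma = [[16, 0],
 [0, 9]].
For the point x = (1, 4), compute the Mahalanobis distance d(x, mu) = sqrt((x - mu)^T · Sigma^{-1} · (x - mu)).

Step 1 — centre the observation: (x - mu) = (-1, -2).

Step 2 — invert Sigma. det(Sigma) = 16·9 - (0)² = 144.
  Sigma^{-1} = (1/det) · [[d, -b], [-b, a]] = [[0.0625, 0],
 [0, 0.1111]].

Step 3 — form the quadratic (x - mu)^T · Sigma^{-1} · (x - mu):
  Sigma^{-1} · (x - mu) = (-0.0625, -0.2222).
  (x - mu)^T · [Sigma^{-1} · (x - mu)] = (-1)·(-0.0625) + (-2)·(-0.2222) = 0.5069.

Step 4 — take square root: d = √(0.5069) ≈ 0.712.

d(x, mu) = √(0.5069) ≈ 0.712


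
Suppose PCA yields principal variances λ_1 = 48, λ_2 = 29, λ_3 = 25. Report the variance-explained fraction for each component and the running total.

Step 1 — total variance = trace(Sigma) = Σ λ_i = 48 + 29 + 25 = 102.

Step 2 — fraction explained by component i = λ_i / Σ λ:
  PC1: 48/102 = 0.4706
  PC2: 29/102 = 0.2843
  PC3: 25/102 = 0.2451

Step 3 — cumulative fraction after k components = (λ_1 + ... + λ_k) / Σ λ:
  k = 1: 48/102 = 0.4706
  k = 2: (48 + 29)/102 = 77/102 = 0.7549
  k = 3: (48 + 29 + 25)/102 = 102/102 = 1

Summary (fraction, with percent):

explained: PC1 0.4706 (47.06%), PC2 0.2843 (28.43%), PC3 0.2451 (24.51%);  cumulative: 0.4706, 0.7549, 1


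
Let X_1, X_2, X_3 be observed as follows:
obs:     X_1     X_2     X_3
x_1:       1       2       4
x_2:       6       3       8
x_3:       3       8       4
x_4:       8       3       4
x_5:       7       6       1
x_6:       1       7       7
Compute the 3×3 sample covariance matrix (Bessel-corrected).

Step 1 — column means:
  mean(X_1) = (1 + 6 + 3 + 8 + 7 + 1) / 6 = 26/6 = 4.3333
  mean(X_2) = (2 + 3 + 8 + 3 + 6 + 7) / 6 = 29/6 = 4.8333
  mean(X_3) = (4 + 8 + 4 + 4 + 1 + 7) / 6 = 28/6 = 4.6667

Step 2 — sample covariance S[i,j] = (1/(n-1)) · Σ_k (x_{k,i} - mean_i) · (x_{k,j} - mean_j), with n-1 = 5.
  S[X_1,X_1] = ((-3.3333)·(-3.3333) + (1.6667)·(1.6667) + (-1.3333)·(-1.3333) + (3.6667)·(3.6667) + (2.6667)·(2.6667) + (-3.3333)·(-3.3333)) / 5 = 47.3333/5 = 9.4667
  S[X_1,X_2] = ((-3.3333)·(-2.8333) + (1.6667)·(-1.8333) + (-1.3333)·(3.1667) + (3.6667)·(-1.8333) + (2.6667)·(1.1667) + (-3.3333)·(2.1667)) / 5 = -8.6667/5 = -1.7333
  S[X_1,X_3] = ((-3.3333)·(-0.6667) + (1.6667)·(3.3333) + (-1.3333)·(-0.6667) + (3.6667)·(-0.6667) + (2.6667)·(-3.6667) + (-3.3333)·(2.3333)) / 5 = -11.3333/5 = -2.2667
  S[X_2,X_2] = ((-2.8333)·(-2.8333) + (-1.8333)·(-1.8333) + (3.1667)·(3.1667) + (-1.8333)·(-1.8333) + (1.1667)·(1.1667) + (2.1667)·(2.1667)) / 5 = 30.8333/5 = 6.1667
  S[X_2,X_3] = ((-2.8333)·(-0.6667) + (-1.8333)·(3.3333) + (3.1667)·(-0.6667) + (-1.8333)·(-0.6667) + (1.1667)·(-3.6667) + (2.1667)·(2.3333)) / 5 = -4.3333/5 = -0.8667
  S[X_3,X_3] = ((-0.6667)·(-0.6667) + (3.3333)·(3.3333) + (-0.6667)·(-0.6667) + (-0.6667)·(-0.6667) + (-3.6667)·(-3.6667) + (2.3333)·(2.3333)) / 5 = 31.3333/5 = 6.2667

S is symmetric (S[j,i] = S[i,j]). Assembling:

S = [[9.4667, -1.7333, -2.2667],
 [-1.7333, 6.1667, -0.8667],
 [-2.2667, -0.8667, 6.2667]]


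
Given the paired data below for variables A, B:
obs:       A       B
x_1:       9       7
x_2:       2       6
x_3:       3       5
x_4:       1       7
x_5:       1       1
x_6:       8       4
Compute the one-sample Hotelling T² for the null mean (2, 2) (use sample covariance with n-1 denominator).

Step 1 — sample mean vector:
  mean(A) = (9 + 2 + 3 + 1 + 1 + 8) / 6 = 24/6 = 4
  mean(B) = (7 + 6 + 5 + 7 + 1 + 4) / 6 = 30/6 = 5
  x̄ = (4, 5),  deviation x̄ - mu_0 = (4, 5) - (2, 2) = (2, 3).

Step 2 — sample covariance matrix, S[i,j] = (1/(n-1)) · Σ_k (x_{k,i} - mean_i) · (x_{k,j} - mean_j), divisor n-1 = 5:
  S[A,A] = ((5)·(5) + (-2)·(-2) + (-1)·(-1) + (-3)·(-3) + (-3)·(-3) + (4)·(4)) / 5 = 64/5 = 12.8
  S[A,B] = ((5)·(2) + (-2)·(1) + (-1)·(0) + (-3)·(2) + (-3)·(-4) + (4)·(-1)) / 5 = 10/5 = 2
  S[B,B] = ((2)·(2) + (1)·(1) + (0)·(0) + (2)·(2) + (-4)·(-4) + (-1)·(-1)) / 5 = 26/5 = 5.2
  S = [[12.8, 2],
 [2, 5.2]].

Step 3 — invert S. det(S) = 12.8·5.2 - (2)² = 62.56.
  S^{-1} = (1/det) · [[d, -b], [-b, a]] = [[0.0831, -0.032],
 [-0.032, 0.2046]].

Step 4 — quadratic form (x̄ - mu_0)^T · S^{-1} · (x̄ - mu_0):
  S^{-1} · (x̄ - mu_0) = (0.0703, 0.5499),
  (x̄ - mu_0)^T · [...] = (2)·(0.0703) + (3)·(0.5499) = 1.7903.

Step 5 — scale by n: T² = 6 · 1.7903 = 10.7417.

T² ≈ 10.7417


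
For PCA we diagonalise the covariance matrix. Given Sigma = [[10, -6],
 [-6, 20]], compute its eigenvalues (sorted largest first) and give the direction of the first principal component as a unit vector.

Step 1 — characteristic polynomial of 2×2 Sigma:
  det(Sigma - λI) = λ² - trace · λ + det = 0.
  trace = 10 + 20 = 30, det = 10·20 - (-6)² = 164.
Step 2 — discriminant:
  Δ = trace² - 4·det = 900 - 656 = 244.
Step 3 — eigenvalues:
  λ = (trace ± √Δ)/2 = (30 ± 15.6205)/2,
  λ_1 = 22.8102,  λ_2 = 7.1898.

Step 4 — unit eigenvector for λ_1: solve (Sigma - λ_1 I)v = 0. First row:
  (10 - 22.8102)·v_x + (-6)·v_y = 0, i.e. (-12.8102)·v_x + (-6)·v_y = 0,
  so v ∝ (b, λ_1 - a) = (-6, 12.8102); multiply by -1 so the first entry is positive: u = (6, -12.8102).
  ||u|| = √((6)² + (-12.8102)²) = √(200.1025) ≈ 14.1458,
  v_1 = u/||u|| ≈ (0.4242, -0.9056) (||v_1|| = 1).

λ_1 = 22.8102,  λ_2 = 7.1898;  v_1 ≈ (0.4242, -0.9056)


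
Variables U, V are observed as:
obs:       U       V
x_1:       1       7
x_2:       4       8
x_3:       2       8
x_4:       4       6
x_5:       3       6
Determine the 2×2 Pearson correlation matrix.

Step 1 — column means:
  mean(U) = (1 + 4 + 2 + 4 + 3) / 5 = 14/5 = 2.8
  mean(V) = (7 + 8 + 8 + 6 + 6) / 5 = 35/5 = 7

Step 2 — sample variances and covariances s[i,j] = (1/(n-1)) · Σ_k (x_{k,i} - mean_i) · (x_{k,j} - mean_j), with n-1 = 4:
  s[U,U] = ((-1.8)·(-1.8) + (1.2)·(1.2) + (-0.8)·(-0.8) + (1.2)·(1.2) + (0.2)·(0.2)) / 4 = 6.8/4 = 1.7
  s[U,V] = ((-1.8)·(0) + (1.2)·(1) + (-0.8)·(1) + (1.2)·(-1) + (0.2)·(-1)) / 4 = -1/4 = -0.25
  s[V,V] = ((0)·(0) + (1)·(1) + (1)·(1) + (-1)·(-1) + (-1)·(-1)) / 4 = 4/4 = 1
  Sample standard deviations s_i = √(s[i,i]):
  s(U) = √(1.7) = 1.3038
  s(V) = √(1) = 1

Step 3 — r_{ij} = s_{ij} / (s_i · s_j):
  r[U,U] = 1 (diagonal).
  r[U,V] = -0.25 / (1.3038 · 1) = -0.25 / 1.3038 = -0.1917
  r[V,V] = 1 (diagonal).

R is symmetric with unit diagonal. Assembling:

R = [[1, -0.1917],
 [-0.1917, 1]]


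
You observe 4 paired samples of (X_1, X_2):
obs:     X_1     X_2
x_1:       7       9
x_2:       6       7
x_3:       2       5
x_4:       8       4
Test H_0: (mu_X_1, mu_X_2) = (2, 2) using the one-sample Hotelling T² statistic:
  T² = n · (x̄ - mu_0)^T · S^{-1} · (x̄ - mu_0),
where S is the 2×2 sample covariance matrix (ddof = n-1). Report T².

Step 1 — sample mean vector:
  mean(X_1) = (7 + 6 + 2 + 8) / 4 = 23/4 = 5.75
  mean(X_2) = (9 + 7 + 5 + 4) / 4 = 25/4 = 6.25
  x̄ = (5.75, 6.25),  deviation x̄ - mu_0 = (5.75, 6.25) - (2, 2) = (3.75, 4.25).

Step 2 — sample covariance matrix, S[i,j] = (1/(n-1)) · Σ_k (x_{k,i} - mean_i) · (x_{k,j} - mean_j), divisor n-1 = 3:
  S[X_1,X_1] = ((1.25)·(1.25) + (0.25)·(0.25) + (-3.75)·(-3.75) + (2.25)·(2.25)) / 3 = 20.75/3 = 6.9167
  S[X_1,X_2] = ((1.25)·(2.75) + (0.25)·(0.75) + (-3.75)·(-1.25) + (2.25)·(-2.25)) / 3 = 3.25/3 = 1.0833
  S[X_2,X_2] = ((2.75)·(2.75) + (0.75)·(0.75) + (-1.25)·(-1.25) + (-2.25)·(-2.25)) / 3 = 14.75/3 = 4.9167
  S = [[6.9167, 1.0833],
 [1.0833, 4.9167]].

Step 3 — invert S. det(S) = 6.9167·4.9167 - (1.0833)² = 32.8333.
  S^{-1} = (1/det) · [[d, -b], [-b, a]] = [[0.1497, -0.033],
 [-0.033, 0.2107]].

Step 4 — quadratic form (x̄ - mu_0)^T · S^{-1} · (x̄ - mu_0):
  S^{-1} · (x̄ - mu_0) = (0.4213, 0.7716),
  (x̄ - mu_0)^T · [...] = (3.75)·(0.4213) + (4.25)·(0.7716) = 4.8591.

Step 5 — scale by n: T² = 4 · 4.8591 = 19.4365.

T² ≈ 19.4365


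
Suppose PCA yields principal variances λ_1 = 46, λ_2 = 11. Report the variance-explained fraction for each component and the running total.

Step 1 — total variance = trace(Sigma) = Σ λ_i = 46 + 11 = 57.

Step 2 — fraction explained by component i = λ_i / Σ λ:
  PC1: 46/57 = 0.807
  PC2: 11/57 = 0.193

Step 3 — cumulative fraction after k components = (λ_1 + ... + λ_k) / Σ λ:
  k = 1: 46/57 = 0.807
  k = 2: (46 + 11)/57 = 57/57 = 1

Summary (fraction, with percent):

explained: PC1 0.807 (80.7%), PC2 0.193 (19.3%);  cumulative: 0.807, 1


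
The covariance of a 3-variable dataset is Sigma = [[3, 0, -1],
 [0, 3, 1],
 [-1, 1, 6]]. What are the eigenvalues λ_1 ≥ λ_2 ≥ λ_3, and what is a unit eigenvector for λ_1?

Step 1 — characteristic polynomial p(λ) = det(λI - Sigma) = λ³ - tr·λ² + c_1·λ - det, where tr = trace, c_1 = sum of the principal 2×2 minors, det = det(Sigma):
  tr = 3 + 3 + 6 = 12,
  c_1 = (3·3 - (0)²) + (3·6 - (-1)²) + (3·6 - (1)²) = 9 + 17 + 17 = 43,
  det = 3·(3·6 - (1)²) - (0)·((0)·6 - (1)·(-1)) + (-1)·((0)·(1) - 3·(-1)) = 3·(17) - (0)·(1) + (-1)·(3) = 48.
  So p(λ) = λ³ - 12λ² + 43λ - 48.
Step 2 — look for an integer root (rational root theorem: any rational root is an integer divisor of 48). Testing λ = 3:
  p(3) = 27 - 108 + 129 - 48 = 0  ✓
  Dividing out (λ - 3): p(λ) = (λ - 3)(λ² - 9λ + 16).
Step 3 — remaining eigenvalues from the quadratic λ² - 9λ + 16 = 0:
  Δ = 9² - 4·16 = 81 - 64 = 17,  λ = (9 ± √17)/2 = (9 ± 4.1231)/2 ≈ 6.5616 or 2.4384.
  Sorted: λ_1 = 6.5616,  λ_2 = 3,  λ_3 = 2.4384  (check: sum = 12 = tr ✓).

Step 4 — unit eigenvector for λ_1 ≈ 6.5616: v spans the null space of (Sigma - λ_1 I), whose rows are
  r_1 = (-3.5616, 0, -1),  r_2 = (0, -3.5616, 1),  r_3 = (-1, 1, -0.5616).
  v is orthogonal to every row, so take v ∝ r_1 × r_2 = ((0)·(1) - (-1)·(-3.5616), (-1)·(0) - (-3.5616)·(1), (-3.5616)·(-3.5616) - (0)·(0)) ≈ (-3.5616, 3.5616, 12.6847).
  Rescale (multiply by -1 so the first nonzero entry is positive): u = (3.5616, -3.5616, -12.6847).
  ||u|| = √((3.5616)² + (-3.5616)² + (-12.6847)²) = √(186.2699) ≈ 13.6481,  v_1 = u/||u|| ≈ (0.261, -0.261, -0.9294) (||v_1|| = 1).

λ_1 = 6.5616,  λ_2 = 3,  λ_3 = 2.4384;  v_1 ≈ (0.261, -0.261, -0.9294)


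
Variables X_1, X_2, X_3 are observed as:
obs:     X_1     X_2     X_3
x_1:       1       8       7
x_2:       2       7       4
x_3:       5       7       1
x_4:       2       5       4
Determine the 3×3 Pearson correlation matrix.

Step 1 — column means:
  mean(X_1) = (1 + 2 + 5 + 2) / 4 = 10/4 = 2.5
  mean(X_2) = (8 + 7 + 7 + 5) / 4 = 27/4 = 6.75
  mean(X_3) = (7 + 4 + 1 + 4) / 4 = 16/4 = 4

Step 2 — sample variances and covariances s[i,j] = (1/(n-1)) · Σ_k (x_{k,i} - mean_i) · (x_{k,j} - mean_j), with n-1 = 3:
  s[X_1,X_1] = ((-1.5)·(-1.5) + (-0.5)·(-0.5) + (2.5)·(2.5) + (-0.5)·(-0.5)) / 3 = 9/3 = 3
  s[X_1,X_2] = ((-1.5)·(1.25) + (-0.5)·(0.25) + (2.5)·(0.25) + (-0.5)·(-1.75)) / 3 = -0.5/3 = -0.1667
  s[X_1,X_3] = ((-1.5)·(3) + (-0.5)·(0) + (2.5)·(-3) + (-0.5)·(0)) / 3 = -12/3 = -4
  s[X_2,X_2] = ((1.25)·(1.25) + (0.25)·(0.25) + (0.25)·(0.25) + (-1.75)·(-1.75)) / 3 = 4.75/3 = 1.5833
  s[X_2,X_3] = ((1.25)·(3) + (0.25)·(0) + (0.25)·(-3) + (-1.75)·(0)) / 3 = 3/3 = 1
  s[X_3,X_3] = ((3)·(3) + (0)·(0) + (-3)·(-3) + (0)·(0)) / 3 = 18/3 = 6
  Sample standard deviations s_i = √(s[i,i]):
  s(X_1) = √(3) = 1.7321
  s(X_2) = √(1.5833) = 1.2583
  s(X_3) = √(6) = 2.4495

Step 3 — r_{ij} = s_{ij} / (s_i · s_j):
  r[X_1,X_1] = 1 (diagonal).
  r[X_1,X_2] = -0.1667 / (1.7321 · 1.2583) = -0.1667 / 2.1794 = -0.0765
  r[X_1,X_3] = -4 / (1.7321 · 2.4495) = -4 / 4.2426 = -0.9428
  r[X_2,X_2] = 1 (diagonal).
  r[X_2,X_3] = 1 / (1.2583 · 2.4495) = 1 / 3.0822 = 0.3244
  r[X_3,X_3] = 1 (diagonal).

R is symmetric with unit diagonal. Assembling:

R = [[1, -0.0765, -0.9428],
 [-0.0765, 1, 0.3244],
 [-0.9428, 0.3244, 1]]


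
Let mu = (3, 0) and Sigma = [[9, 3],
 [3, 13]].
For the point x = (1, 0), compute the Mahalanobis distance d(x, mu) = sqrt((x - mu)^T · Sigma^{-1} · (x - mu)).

Step 1 — centre the observation: (x - mu) = (-2, 0).

Step 2 — invert Sigma. det(Sigma) = 9·13 - (3)² = 108.
  Sigma^{-1} = (1/det) · [[d, -b], [-b, a]] = [[0.1204, -0.0278],
 [-0.0278, 0.0833]].

Step 3 — form the quadratic (x - mu)^T · Sigma^{-1} · (x - mu):
  Sigma^{-1} · (x - mu) = (-0.2407, 0.0556).
  (x - mu)^T · [Sigma^{-1} · (x - mu)] = (-2)·(-0.2407) + (0)·(0.0556) = 0.4815.

Step 4 — take square root: d = √(0.4815) ≈ 0.6939.

d(x, mu) = √(0.4815) ≈ 0.6939


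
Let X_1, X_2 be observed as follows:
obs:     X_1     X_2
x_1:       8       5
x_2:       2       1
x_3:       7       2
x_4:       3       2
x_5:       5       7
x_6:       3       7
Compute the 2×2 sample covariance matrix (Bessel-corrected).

Step 1 — column means:
  mean(X_1) = (8 + 2 + 7 + 3 + 5 + 3) / 6 = 28/6 = 4.6667
  mean(X_2) = (5 + 1 + 2 + 2 + 7 + 7) / 6 = 24/6 = 4

Step 2 — sample covariance S[i,j] = (1/(n-1)) · Σ_k (x_{k,i} - mean_i) · (x_{k,j} - mean_j), with n-1 = 5.
  S[X_1,X_1] = ((3.3333)·(3.3333) + (-2.6667)·(-2.6667) + (2.3333)·(2.3333) + (-1.6667)·(-1.6667) + (0.3333)·(0.3333) + (-1.6667)·(-1.6667)) / 5 = 29.3333/5 = 5.8667
  S[X_1,X_2] = ((3.3333)·(1) + (-2.6667)·(-3) + (2.3333)·(-2) + (-1.6667)·(-2) + (0.3333)·(3) + (-1.6667)·(3)) / 5 = 6/5 = 1.2
  S[X_2,X_2] = ((1)·(1) + (-3)·(-3) + (-2)·(-2) + (-2)·(-2) + (3)·(3) + (3)·(3)) / 5 = 36/5 = 7.2

S is symmetric (S[j,i] = S[i,j]). Assembling:

S = [[5.8667, 1.2],
 [1.2, 7.2]]


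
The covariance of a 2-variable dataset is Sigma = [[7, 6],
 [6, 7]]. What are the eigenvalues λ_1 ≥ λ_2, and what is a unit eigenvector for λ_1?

Step 1 — characteristic polynomial of 2×2 Sigma:
  det(Sigma - λI) = λ² - trace · λ + det = 0.
  trace = 7 + 7 = 14, det = 7·7 - (6)² = 13.
Step 2 — discriminant:
  Δ = trace² - 4·det = 196 - 52 = 144.
Step 3 — eigenvalues:
  λ = (trace ± √Δ)/2 = (14 ± 12)/2,
  λ_1 = 13,  λ_2 = 1.

Step 4 — unit eigenvector for λ_1: solve (Sigma - λ_1 I)v = 0. First row:
  (7 - 13)·v_x + (6)·v_y = 0, i.e. (-6)·v_x + (6)·v_y = 0,
  so v ∝ (b, λ_1 - a) = (6, 6) = u.
  ||u|| = √((6)² + (6)²) = √(72) ≈ 8.4853,
  v_1 = u/||u|| ≈ (0.7071, 0.7071) (||v_1|| = 1).

λ_1 = 13,  λ_2 = 1;  v_1 ≈ (0.7071, 0.7071)


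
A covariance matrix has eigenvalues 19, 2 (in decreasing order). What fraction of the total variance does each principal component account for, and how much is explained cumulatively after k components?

Step 1 — total variance = trace(Sigma) = Σ λ_i = 19 + 2 = 21.

Step 2 — fraction explained by component i = λ_i / Σ λ:
  PC1: 19/21 = 0.9048
  PC2: 2/21 = 0.0952

Step 3 — cumulative fraction after k components = (λ_1 + ... + λ_k) / Σ λ:
  k = 1: 19/21 = 0.9048
  k = 2: (19 + 2)/21 = 21/21 = 1

Summary (fraction, with percent):

explained: PC1 0.9048 (90.48%), PC2 0.0952 (9.52%);  cumulative: 0.9048, 1


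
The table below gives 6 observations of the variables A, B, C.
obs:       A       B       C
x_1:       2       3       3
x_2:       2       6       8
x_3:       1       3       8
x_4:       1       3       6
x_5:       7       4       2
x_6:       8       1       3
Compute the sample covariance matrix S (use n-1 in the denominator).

Step 1 — column means:
  mean(A) = (2 + 2 + 1 + 1 + 7 + 8) / 6 = 21/6 = 3.5
  mean(B) = (3 + 6 + 3 + 3 + 4 + 1) / 6 = 20/6 = 3.3333
  mean(C) = (3 + 8 + 8 + 6 + 2 + 3) / 6 = 30/6 = 5

Step 2 — sample covariance S[i,j] = (1/(n-1)) · Σ_k (x_{k,i} - mean_i) · (x_{k,j} - mean_j), with n-1 = 5.
  S[A,A] = ((-1.5)·(-1.5) + (-1.5)·(-1.5) + (-2.5)·(-2.5) + (-2.5)·(-2.5) + (3.5)·(3.5) + (4.5)·(4.5)) / 5 = 49.5/5 = 9.9
  S[A,B] = ((-1.5)·(-0.3333) + (-1.5)·(2.6667) + (-2.5)·(-0.3333) + (-2.5)·(-0.3333) + (3.5)·(0.6667) + (4.5)·(-2.3333)) / 5 = -10/5 = -2
  S[A,C] = ((-1.5)·(-2) + (-1.5)·(3) + (-2.5)·(3) + (-2.5)·(1) + (3.5)·(-3) + (4.5)·(-2)) / 5 = -31/5 = -6.2
  S[B,B] = ((-0.3333)·(-0.3333) + (2.6667)·(2.6667) + (-0.3333)·(-0.3333) + (-0.3333)·(-0.3333) + (0.6667)·(0.6667) + (-2.3333)·(-2.3333)) / 5 = 13.3333/5 = 2.6667
  S[B,C] = ((-0.3333)·(-2) + (2.6667)·(3) + (-0.3333)·(3) + (-0.3333)·(1) + (0.6667)·(-3) + (-2.3333)·(-2)) / 5 = 10/5 = 2
  S[C,C] = ((-2)·(-2) + (3)·(3) + (3)·(3) + (1)·(1) + (-3)·(-3) + (-2)·(-2)) / 5 = 36/5 = 7.2

S is symmetric (S[j,i] = S[i,j]). Assembling:

S = [[9.9, -2, -6.2],
 [-2, 2.6667, 2],
 [-6.2, 2, 7.2]]


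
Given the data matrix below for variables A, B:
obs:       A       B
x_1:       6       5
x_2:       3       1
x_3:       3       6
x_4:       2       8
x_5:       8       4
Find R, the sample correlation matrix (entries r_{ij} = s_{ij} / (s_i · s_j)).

Step 1 — column means:
  mean(A) = (6 + 3 + 3 + 2 + 8) / 5 = 22/5 = 4.4
  mean(B) = (5 + 1 + 6 + 8 + 4) / 5 = 24/5 = 4.8

Step 2 — sample variances and covariances s[i,j] = (1/(n-1)) · Σ_k (x_{k,i} - mean_i) · (x_{k,j} - mean_j), with n-1 = 4:
  s[A,A] = ((1.6)·(1.6) + (-1.4)·(-1.4) + (-1.4)·(-1.4) + (-2.4)·(-2.4) + (3.6)·(3.6)) / 4 = 25.2/4 = 6.3
  s[A,B] = ((1.6)·(0.2) + (-1.4)·(-3.8) + (-1.4)·(1.2) + (-2.4)·(3.2) + (3.6)·(-0.8)) / 4 = -6.6/4 = -1.65
  s[B,B] = ((0.2)·(0.2) + (-3.8)·(-3.8) + (1.2)·(1.2) + (3.2)·(3.2) + (-0.8)·(-0.8)) / 4 = 26.8/4 = 6.7
  Sample standard deviations s_i = √(s[i,i]):
  s(A) = √(6.3) = 2.51
  s(B) = √(6.7) = 2.5884

Step 3 — r_{ij} = s_{ij} / (s_i · s_j):
  r[A,A] = 1 (diagonal).
  r[A,B] = -1.65 / (2.51 · 2.5884) = -1.65 / 6.4969 = -0.254
  r[B,B] = 1 (diagonal).

R is symmetric with unit diagonal. Assembling:

R = [[1, -0.254],
 [-0.254, 1]]


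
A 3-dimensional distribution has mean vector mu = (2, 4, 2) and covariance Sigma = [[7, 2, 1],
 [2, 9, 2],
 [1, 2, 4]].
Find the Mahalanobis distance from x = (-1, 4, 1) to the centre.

Step 1 — centre the observation: (x - mu) = (-3, 0, -1).

Step 2 — invert Sigma (cofactor / det for 3×3, or solve directly):
  Sigma^{-1} = [[0.1546, -0.029, -0.0242],
 [-0.029, 0.1304, -0.058],
 [-0.0242, -0.058, 0.285]].

Step 3 — form the quadratic (x - mu)^T · Sigma^{-1} · (x - mu):
  Sigma^{-1} · (x - mu) = (-0.4396, 0.1449, -0.2126).
  (x - mu)^T · [Sigma^{-1} · (x - mu)] = (-3)·(-0.4396) + (0)·(0.1449) + (-1)·(-0.2126) = 1.5314.

Step 4 — take square root: d = √(1.5314) ≈ 1.2375.

d(x, mu) = √(1.5314) ≈ 1.2375


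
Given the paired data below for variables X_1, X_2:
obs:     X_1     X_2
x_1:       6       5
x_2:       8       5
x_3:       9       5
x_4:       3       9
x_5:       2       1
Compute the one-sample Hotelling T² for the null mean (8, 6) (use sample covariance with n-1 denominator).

Step 1 — sample mean vector:
  mean(X_1) = (6 + 8 + 9 + 3 + 2) / 5 = 28/5 = 5.6
  mean(X_2) = (5 + 5 + 5 + 9 + 1) / 5 = 25/5 = 5
  x̄ = (5.6, 5),  deviation x̄ - mu_0 = (5.6, 5) - (8, 6) = (-2.4, -1).

Step 2 — sample covariance matrix, S[i,j] = (1/(n-1)) · Σ_k (x_{k,i} - mean_i) · (x_{k,j} - mean_j), divisor n-1 = 4:
  S[X_1,X_1] = ((0.4)·(0.4) + (2.4)·(2.4) + (3.4)·(3.4) + (-2.6)·(-2.6) + (-3.6)·(-3.6)) / 4 = 37.2/4 = 9.3
  S[X_1,X_2] = ((0.4)·(0) + (2.4)·(0) + (3.4)·(0) + (-2.6)·(4) + (-3.6)·(-4)) / 4 = 4/4 = 1
  S[X_2,X_2] = ((0)·(0) + (0)·(0) + (0)·(0) + (4)·(4) + (-4)·(-4)) / 4 = 32/4 = 8
  S = [[9.3, 1],
 [1, 8]].

Step 3 — invert S. det(S) = 9.3·8 - (1)² = 73.4.
  S^{-1} = (1/det) · [[d, -b], [-b, a]] = [[0.109, -0.0136],
 [-0.0136, 0.1267]].

Step 4 — quadratic form (x̄ - mu_0)^T · S^{-1} · (x̄ - mu_0):
  S^{-1} · (x̄ - mu_0) = (-0.248, -0.094),
  (x̄ - mu_0)^T · [...] = (-2.4)·(-0.248) + (-1)·(-0.094) = 0.6891.

Step 5 — scale by n: T² = 5 · 0.6891 = 3.4455.

T² ≈ 3.4455
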